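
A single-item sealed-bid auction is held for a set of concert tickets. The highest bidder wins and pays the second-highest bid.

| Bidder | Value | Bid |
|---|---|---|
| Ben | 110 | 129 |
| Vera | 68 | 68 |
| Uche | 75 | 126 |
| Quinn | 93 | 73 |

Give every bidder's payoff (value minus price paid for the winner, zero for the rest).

Ordered from highest: Ben 129 > Uche 126 > Quinn 73 > Vera 68.
Ben has the top bid and wins; the price is the second-highest bid, 126.
Ben's payoff = 110 − 126 = -16. All other bidders lose, so their payoff is 0.

Ben -16, Vera 0, Uche 0, Quinn 0.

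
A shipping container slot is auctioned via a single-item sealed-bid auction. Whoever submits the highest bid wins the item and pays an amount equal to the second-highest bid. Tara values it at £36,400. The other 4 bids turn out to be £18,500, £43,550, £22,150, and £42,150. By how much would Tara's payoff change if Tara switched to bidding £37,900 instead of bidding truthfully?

Change in payoff: £0.

The highest competing bid is £43,550.
Bidding truthfully at £36,400: the top bid is £43,550 (a rival), so Tara loses. Payoff = £0.
Bidding £37,900: the top bid is £43,550 (a rival), so Tara loses. Payoff = £0.
Change = £0 − £0 = £0.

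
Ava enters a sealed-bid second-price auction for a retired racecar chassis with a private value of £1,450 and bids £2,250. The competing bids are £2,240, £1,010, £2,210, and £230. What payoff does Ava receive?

-£790

Highest competing bid: £2,240.
Ava's bid £2,250 is the highest overall, so Ava wins and pays the second-highest bid, £2,240.
Payoff = value − price = £1,450 − £2,240 = -£790.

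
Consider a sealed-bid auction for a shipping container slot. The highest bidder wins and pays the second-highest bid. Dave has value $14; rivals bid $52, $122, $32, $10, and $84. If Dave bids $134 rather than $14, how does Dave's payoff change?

The highest competing bid is $122.
Bidding truthfully at $14: the top bid is $122 (a rival), so Dave loses. Payoff = $0.
Bidding $134: Dave has the top bid, wins, and pays the second-highest bid $122. Payoff = $14 − $122 = -$108.
Change = -$108 − $0 = -$108.

Change in payoff: -$108.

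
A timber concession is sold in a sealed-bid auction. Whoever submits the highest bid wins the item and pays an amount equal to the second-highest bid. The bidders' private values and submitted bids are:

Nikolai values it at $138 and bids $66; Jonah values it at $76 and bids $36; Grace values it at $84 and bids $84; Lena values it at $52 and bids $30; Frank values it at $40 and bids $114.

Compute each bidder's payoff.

Nikolai $0, Jonah $0, Grace $0, Lena $0, Frank -$44.

Ordered from highest: Frank $114; Grace $84; Nikolai $66; Jonah $36; Lena $30.
Frank has the top bid and wins; the price is the second-highest bid, $84.
Frank's payoff = $40 − $84 = -$44. All other bidders lose, so their payoff is 0.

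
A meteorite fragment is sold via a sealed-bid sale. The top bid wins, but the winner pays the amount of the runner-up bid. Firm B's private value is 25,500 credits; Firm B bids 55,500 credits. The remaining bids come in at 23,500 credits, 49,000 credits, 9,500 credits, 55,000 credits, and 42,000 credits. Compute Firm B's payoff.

Highest competing bid: 55,000 credits.
Firm B's bid 55,500 credits is the highest overall, so Firm B wins and pays the second-highest bid, 55,000 credits.
Payoff = value − price = 25,500 credits − 55,000 credits = -29,500 credits.

Payoff = -29,500 credits.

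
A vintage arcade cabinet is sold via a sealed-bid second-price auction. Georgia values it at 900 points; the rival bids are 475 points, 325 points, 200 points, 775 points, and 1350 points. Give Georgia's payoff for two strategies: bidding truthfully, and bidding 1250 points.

The highest competing bid is 1350 points.
Bidding truthfully at 900 points: the top bid is 1350 points (a rival), so Georgia loses. Payoff = 0 points.
Bidding 1250 points: the top bid is 1350 points (a rival), so Georgia loses. Payoff = 0 points.
The bid only affects whether you win, not the price — here both bids land on the same side of the top rival bid, so the deviation is payoff-neutral.

(a) 0 points  (b) 0 points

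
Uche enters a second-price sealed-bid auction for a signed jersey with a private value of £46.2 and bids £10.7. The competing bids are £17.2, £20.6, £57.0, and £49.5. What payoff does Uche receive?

Highest competing bid: £57.0.
Uche's bid £10.7 is not the highest, so Uche loses, pays nothing, and earns zero payoff.

£0.0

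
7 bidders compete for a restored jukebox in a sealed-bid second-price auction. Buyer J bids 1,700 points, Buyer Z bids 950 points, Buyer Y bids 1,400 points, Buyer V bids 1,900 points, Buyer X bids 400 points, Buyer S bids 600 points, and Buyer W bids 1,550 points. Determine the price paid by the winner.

Price paid: 1,700 points.

Ordered from highest: Buyer V 1,900 points > Buyer J 1,700 points > Buyer W 1,550 points > Buyer Y 1,400 points > Buyer Z 950 points > Buyer S 600 points > Buyer X 400 points.
Buyer V has the highest bid, so Buyer V wins.
The second-highest bid is 1,700 points, so that is what Buyer V pays.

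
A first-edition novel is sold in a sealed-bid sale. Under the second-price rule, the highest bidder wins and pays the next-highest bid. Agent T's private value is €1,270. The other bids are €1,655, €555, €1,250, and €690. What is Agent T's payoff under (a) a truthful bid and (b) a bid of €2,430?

Truthful: €0; alternative: -€385.

The highest competing bid is €1,655.
Bidding truthfully at €1,270: the top bid is €1,655 (a rival), so Agent T loses. Payoff = €0.
Bidding €2,430: Agent T has the top bid, wins, and pays the second-highest bid €1,655. Payoff = €1,270 − €1,655 = -€385.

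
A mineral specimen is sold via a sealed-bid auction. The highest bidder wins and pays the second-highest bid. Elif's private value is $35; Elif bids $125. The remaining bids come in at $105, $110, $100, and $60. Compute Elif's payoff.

-$75

Highest competing bid: $110.
Elif's bid $125 is the highest overall, so Elif wins and pays the second-highest bid, $110.
Payoff = value − price = $35 − $110 = -$75.
Overbidding won the item at a price above value — truthful bidding would have avoided this loss.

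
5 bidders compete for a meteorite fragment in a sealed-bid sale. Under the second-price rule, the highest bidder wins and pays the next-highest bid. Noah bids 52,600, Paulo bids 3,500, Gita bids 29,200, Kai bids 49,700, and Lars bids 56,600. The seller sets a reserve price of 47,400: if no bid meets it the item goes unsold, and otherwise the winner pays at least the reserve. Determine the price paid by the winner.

Price paid: 52,600.

Ranking the bids: Lars 56,600 > Noah 52,600 > Kai 49,700 > Gita 29,200 > Paulo 3,500.
Lars has the highest bid, so Lars wins.
The second-highest bid is 52,600, which exceeds the reserve, so that sets the price.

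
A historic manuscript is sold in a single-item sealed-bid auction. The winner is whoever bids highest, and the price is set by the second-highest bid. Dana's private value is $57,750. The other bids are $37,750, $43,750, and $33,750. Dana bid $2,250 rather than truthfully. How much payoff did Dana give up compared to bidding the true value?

Payoff forgone: $14,000.

The highest competing bid is $43,750.
Bidding truthfully at $57,750: Dana has the top bid, wins, and pays the second-highest bid $43,750. Payoff = $57,750 − $43,750 = $14,000.
Bidding $2,250: the top bid is $43,750 (a rival), so Dana loses. Payoff = $0.
Regret = truthful payoff − actual payoff = $14,000 − $0 = $14,000.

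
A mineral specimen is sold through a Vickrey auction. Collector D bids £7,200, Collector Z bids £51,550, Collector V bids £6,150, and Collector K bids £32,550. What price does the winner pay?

Ordered from highest: Collector Z £51,550, then Collector K £32,550, then Collector D £7,200, then Collector V £6,150.
Collector Z has the highest bid, so Collector Z wins.
The second-highest bid is £32,550, so that is what Collector Z pays.

The winner pays £32,550.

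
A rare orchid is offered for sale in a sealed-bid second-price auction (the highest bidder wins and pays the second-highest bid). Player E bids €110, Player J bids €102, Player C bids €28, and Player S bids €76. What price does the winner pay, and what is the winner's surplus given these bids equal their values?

The winner pays €102 for a surplus of €8.

Ranking the bids: Player E €110, then Player J €102, then Player S €76, then Player C €28.
Player E is the highest bidder, so Player E wins.
Under the second-price rule, the price is the second-highest bid: €102.
Surplus = €110 − €102 = €8.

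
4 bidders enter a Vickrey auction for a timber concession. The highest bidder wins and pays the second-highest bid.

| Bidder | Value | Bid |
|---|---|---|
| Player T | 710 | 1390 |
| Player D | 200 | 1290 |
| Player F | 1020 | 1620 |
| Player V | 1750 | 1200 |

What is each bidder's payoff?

Ranking the bids: Player F 1620; Player T 1390; Player D 1290; Player V 1200.
Player F has the top bid and wins; the price is the second-highest bid, 1390.
Player F's payoff = 1020 − 1390 = -370. All other bidders lose, so their payoff is 0.

Player T 0, Player D 0, Player F -370, Player V 0.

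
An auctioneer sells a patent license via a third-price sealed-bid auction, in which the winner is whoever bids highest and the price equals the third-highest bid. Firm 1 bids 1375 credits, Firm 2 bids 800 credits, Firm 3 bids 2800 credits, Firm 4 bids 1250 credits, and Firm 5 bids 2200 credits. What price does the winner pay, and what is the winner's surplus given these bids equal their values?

Ranking the bids: Firm 3 2800 credits > Firm 5 2200 credits > Firm 1 1375 credits > Firm 4 1250 credits > Firm 2 800 credits.
Firm 3 is the highest bidder, so Firm 3 wins.
Under the third-price rule, the price is the third-highest bid: 1375 credits.
Surplus = 2800 credits − 1375 credits = 1425 credits.

The winner pays 1375 credits for a surplus of 1425 credits.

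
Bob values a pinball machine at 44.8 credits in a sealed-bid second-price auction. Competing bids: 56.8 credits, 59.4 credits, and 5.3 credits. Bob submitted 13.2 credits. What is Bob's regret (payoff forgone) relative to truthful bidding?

Payoff forgone: 0.0 credits.

The highest competing bid is 59.4 credits.
Bidding truthfully at 44.8 credits: the top bid is 59.4 credits (a rival), so Bob loses. Payoff = 0.0 credits.
Bidding 13.2 credits: the top bid is 59.4 credits (a rival), so Bob loses. Payoff = 0.0 credits.
Regret = truthful payoff − actual payoff = 0.0 credits − 0.0 credits = 0.0 credits.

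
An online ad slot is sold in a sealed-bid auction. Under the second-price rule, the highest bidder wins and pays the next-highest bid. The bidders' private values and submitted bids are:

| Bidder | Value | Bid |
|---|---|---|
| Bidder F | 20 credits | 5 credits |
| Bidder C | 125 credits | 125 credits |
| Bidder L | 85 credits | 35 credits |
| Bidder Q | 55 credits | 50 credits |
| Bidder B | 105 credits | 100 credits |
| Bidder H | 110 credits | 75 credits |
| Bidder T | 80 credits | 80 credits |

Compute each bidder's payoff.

Bidder F 0 credits, Bidder C 25 credits, Bidder L 0 credits, Bidder Q 0 credits, Bidder B 0 credits, Bidder H 0 credits, Bidder T 0 credits.

Ordered from highest: Bidder C 125 credits; Bidder B 100 credits; Bidder T 80 credits; Bidder H 75 credits; Bidder Q 50 credits; Bidder L 35 credits; Bidder F 5 credits.
Bidder C has the top bid and wins; the price is the second-highest bid, 100 credits.
Bidder C's payoff = 125 credits − 100 credits = 25 credits. All other bidders lose, so their payoff is 0.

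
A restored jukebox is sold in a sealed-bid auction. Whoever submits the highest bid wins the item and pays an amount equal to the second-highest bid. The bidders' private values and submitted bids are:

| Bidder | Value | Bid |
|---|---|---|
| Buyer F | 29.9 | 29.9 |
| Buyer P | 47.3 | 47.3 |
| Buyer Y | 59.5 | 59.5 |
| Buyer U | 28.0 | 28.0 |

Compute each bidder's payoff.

Bids in descending order: Buyer Y 59.5 > Buyer P 47.3 > Buyer F 29.9 > Buyer U 28.0.
Buyer Y has the top bid and wins; the price is the second-highest bid, 47.3.
Buyer Y's payoff = 59.5 − 47.3 = 12.2. All other bidders lose, so their payoff is 0.

Payoffs: Buyer F 0.0, Buyer P 0.0, Buyer Y 12.2, Buyer U 0.0.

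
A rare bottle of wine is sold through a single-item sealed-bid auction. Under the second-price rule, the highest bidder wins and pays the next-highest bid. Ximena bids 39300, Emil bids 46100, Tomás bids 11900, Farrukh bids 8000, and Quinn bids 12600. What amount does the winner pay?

39300

Ranking the bids: Emil 46100, then Ximena 39300, then Quinn 12600, then Tomás 11900, then Farrukh 8000.
Emil has the highest bid, so Emil wins.
The second-highest bid is 39300, so that is what Emil pays.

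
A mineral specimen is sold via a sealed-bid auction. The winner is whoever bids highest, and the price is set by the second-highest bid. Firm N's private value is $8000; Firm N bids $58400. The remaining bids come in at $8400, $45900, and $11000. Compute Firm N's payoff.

Payoff = -$37900.

Highest competing bid: $45900.
Firm N's bid $58400 is the highest overall, so Firm N wins and pays the second-highest bid, $45900.
Payoff = value − price = $8000 − $45900 = -$37900.
Overbidding won the item at a price above value — truthful bidding would have avoided this loss.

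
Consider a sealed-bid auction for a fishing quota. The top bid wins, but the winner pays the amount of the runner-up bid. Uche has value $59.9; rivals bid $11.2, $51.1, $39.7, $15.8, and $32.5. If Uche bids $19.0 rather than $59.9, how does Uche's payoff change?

The highest competing bid is $51.1.
Bidding truthfully at $59.9: Uche has the top bid, wins, and pays the second-highest bid $51.1. Payoff = $59.9 − $51.1 = $8.8.
Bidding $19.0: the top bid is $51.1 (a rival), so Uche loses. Payoff = $0.0.
Change = $0.0 − $8.8 = -$8.8.
This is the dominant-strategy logic: truthful bidding weakly beats any alternative.

Change in payoff: -$8.8.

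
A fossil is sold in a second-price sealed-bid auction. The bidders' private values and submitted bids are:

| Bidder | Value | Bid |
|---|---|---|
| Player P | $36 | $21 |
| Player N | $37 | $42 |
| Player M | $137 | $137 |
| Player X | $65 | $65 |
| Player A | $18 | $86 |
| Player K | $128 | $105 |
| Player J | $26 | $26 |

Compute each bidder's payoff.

Payoffs: Player P $0, Player N $0, Player M $32, Player X $0, Player A $0, Player K $0, Player J $0.

Bids in descending order: Player M $137; Player K $105; Player A $86; Player X $65; Player N $42; Player J $26; Player P $21.
Player M has the top bid and wins; the price is the second-highest bid, $105.
Player M's payoff = $137 − $105 = $32. All other bidders lose, so their payoff is 0.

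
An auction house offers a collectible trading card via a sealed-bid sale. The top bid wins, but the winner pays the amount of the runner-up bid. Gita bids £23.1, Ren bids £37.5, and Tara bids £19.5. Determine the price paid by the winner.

Price paid: £23.1.

Bids in descending order: Ren £37.5, then Gita £23.1, then Tara £19.5.
Ren has the highest bid, so Ren wins.
The second-highest bid is £23.1, so that is what Ren pays.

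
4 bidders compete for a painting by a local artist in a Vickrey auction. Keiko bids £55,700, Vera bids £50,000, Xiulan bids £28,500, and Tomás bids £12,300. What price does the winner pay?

Ordered from highest: Keiko £55,700, then Vera £50,000, then Xiulan £28,500, then Tomás £12,300.
Keiko has the highest bid, so Keiko wins.
The second-highest bid is £50,000, so that is what Keiko pays.

£50,000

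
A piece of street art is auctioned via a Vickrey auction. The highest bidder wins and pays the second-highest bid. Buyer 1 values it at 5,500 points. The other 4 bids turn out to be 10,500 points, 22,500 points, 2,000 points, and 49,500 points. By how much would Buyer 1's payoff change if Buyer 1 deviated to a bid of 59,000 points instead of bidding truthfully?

The highest competing bid is 49,500 points.
Bidding truthfully at 5,500 points: the top bid is 49,500 points (a rival), so Buyer 1 loses. Payoff = 0 points.
Bidding 59,000 points: Buyer 1 has the top bid, wins, and pays the second-highest bid 49,500 points. Payoff = 5,500 points − 49,500 points = -44,000 points.
Change = -44,000 points − 0 points = -44,000 points.
This is the dominant-strategy logic: truthful bidding weakly beats any alternative.

Payoff change: -44,000 points.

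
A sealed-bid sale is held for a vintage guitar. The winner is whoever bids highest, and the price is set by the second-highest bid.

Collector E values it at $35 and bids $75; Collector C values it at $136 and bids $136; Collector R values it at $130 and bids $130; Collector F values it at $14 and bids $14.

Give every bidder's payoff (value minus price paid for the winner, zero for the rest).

Payoffs: Collector E $0, Collector C $6, Collector R $0, Collector F $0.

Ranking the bids: Collector C $136, then Collector R $130, then Collector E $75, then Collector F $14.
Collector C has the top bid and wins; the price is the second-highest bid, $130.
Collector C's payoff = $136 − $130 = $6. All other bidders lose, so their payoff is 0.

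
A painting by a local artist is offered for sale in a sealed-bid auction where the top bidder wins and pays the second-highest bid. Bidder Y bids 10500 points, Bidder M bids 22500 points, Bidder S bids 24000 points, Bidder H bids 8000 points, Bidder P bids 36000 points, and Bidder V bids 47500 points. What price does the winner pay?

Bids in descending order: Bidder V 47500 points, then Bidder P 36000 points, then Bidder S 24000 points, then Bidder M 22500 points, then Bidder Y 10500 points, then Bidder H 8000 points.
Bidder V is the highest bidder, so Bidder V wins.
Under the second-price rule, the price is the second-highest bid: 36000 points.

Price paid: 36000 points.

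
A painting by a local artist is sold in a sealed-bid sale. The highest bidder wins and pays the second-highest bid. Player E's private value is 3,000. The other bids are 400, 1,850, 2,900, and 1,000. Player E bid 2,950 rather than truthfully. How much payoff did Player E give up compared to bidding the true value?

The highest competing bid is 2,900.
Bidding truthfully at 3,000: Player E has the top bid, wins, and pays the second-highest bid 2,900. Payoff = 3,000 − 2,900 = 100.
Bidding 2,950: Player E has the top bid, wins, and pays the second-highest bid 2,900. Payoff = 3,000 − 2,900 = 100.
Regret = truthful payoff − actual payoff = 100 − 100 = 0.
The bid only affects whether you win, not the price — here both bids land on the same side of the top rival bid, so the deviation is payoff-neutral.

Regret: 0.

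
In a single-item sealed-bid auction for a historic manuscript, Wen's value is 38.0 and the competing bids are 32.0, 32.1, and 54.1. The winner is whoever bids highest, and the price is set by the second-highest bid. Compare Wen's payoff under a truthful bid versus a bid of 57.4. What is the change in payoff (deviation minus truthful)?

Payoff change: -16.1.

The highest competing bid is 54.1.
Bidding truthfully at 38.0: the top bid is 54.1 (a rival), so Wen loses. Payoff = 0.0.
Bidding 57.4: Wen has the top bid, wins, and pays the second-highest bid 54.1. Payoff = 38.0 − 54.1 = -16.1.
Change = -16.1 − 0.0 = -16.1.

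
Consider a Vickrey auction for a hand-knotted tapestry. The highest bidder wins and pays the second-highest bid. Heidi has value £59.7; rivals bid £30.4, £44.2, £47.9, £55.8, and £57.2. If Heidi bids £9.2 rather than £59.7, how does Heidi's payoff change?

The highest competing bid is £57.2.
Bidding truthfully at £59.7: Heidi has the top bid, wins, and pays the second-highest bid £57.2. Payoff = £59.7 − £57.2 = £2.5.
Bidding £9.2: the top bid is £57.2 (a rival), so Heidi loses. Payoff = £0.0.
Change = £0.0 − £2.5 = -£2.5.
This is the dominant-strategy logic: truthful bidding weakly beats any alternative.

Change in payoff: -£2.5.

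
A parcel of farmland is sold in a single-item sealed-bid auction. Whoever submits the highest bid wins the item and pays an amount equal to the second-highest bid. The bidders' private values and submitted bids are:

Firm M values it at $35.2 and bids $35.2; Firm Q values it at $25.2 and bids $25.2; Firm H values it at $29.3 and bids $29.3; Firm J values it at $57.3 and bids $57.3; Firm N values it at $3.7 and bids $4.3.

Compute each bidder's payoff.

Firm M $0.0, Firm Q $0.0, Firm H $0.0, Firm J $22.1, Firm N $0.0.

Ranking the bids: Firm J $57.3, then Firm M $35.2, then Firm H $29.3, then Firm Q $25.2, then Firm N $4.3.
Firm J has the top bid and wins; the price is the second-highest bid, $35.2.
Firm J's payoff = $57.3 − $35.2 = $22.1. All other bidders lose, so their payoff is 0.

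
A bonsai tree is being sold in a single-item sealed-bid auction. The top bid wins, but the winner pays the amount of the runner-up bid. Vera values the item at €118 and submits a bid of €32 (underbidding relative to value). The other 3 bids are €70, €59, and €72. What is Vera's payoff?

€0

Highest competing bid: €72.
Vera's bid €32 is not the highest, so Vera loses, pays nothing, and earns zero payoff.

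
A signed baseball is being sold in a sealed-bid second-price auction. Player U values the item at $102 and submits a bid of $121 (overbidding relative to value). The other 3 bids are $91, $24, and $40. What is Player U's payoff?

Highest competing bid: $91.
Player U's bid $121 is the highest overall, so Player U wins and pays the second-highest bid, $91.
Payoff = value − price = $102 − $91 = $11.

Payoff = $11.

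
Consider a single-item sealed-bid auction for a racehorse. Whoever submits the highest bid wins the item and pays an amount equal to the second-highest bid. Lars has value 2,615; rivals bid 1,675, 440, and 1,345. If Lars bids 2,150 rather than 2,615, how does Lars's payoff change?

0

The highest competing bid is 1,675.
Bidding truthfully at 2,615: Lars has the top bid, wins, and pays the second-highest bid 1,675. Payoff = 2,615 − 1,675 = 940.
Bidding 2,150: Lars has the top bid, wins, and pays the second-highest bid 1,675. Payoff = 2,615 − 1,675 = 940.
Change = 940 − 940 = 0.
The bid only affects whether you win, not the price — here both bids land on the same side of the top rival bid, so the deviation is payoff-neutral.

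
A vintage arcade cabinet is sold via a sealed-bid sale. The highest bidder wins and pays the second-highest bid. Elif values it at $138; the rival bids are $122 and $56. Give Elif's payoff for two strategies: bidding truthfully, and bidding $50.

Truthful: $16; alternative: $0.

The highest competing bid is $122.
Bidding truthfully at $138: Elif has the top bid, wins, and pays the second-highest bid $122. Payoff = $138 − $122 = $16.
Bidding $50: the top bid is $122 (a rival), so Elif loses. Payoff = $0.
This is the dominant-strategy logic: truthful bidding weakly beats any alternative.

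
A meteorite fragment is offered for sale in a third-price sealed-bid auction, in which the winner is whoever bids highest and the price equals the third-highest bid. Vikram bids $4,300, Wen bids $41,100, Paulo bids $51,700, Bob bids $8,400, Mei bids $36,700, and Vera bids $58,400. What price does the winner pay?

Price paid: $41,100.

Ordered from highest: Vera $58,400 > Paulo $51,700 > Wen $41,100 > Mei $36,700 > Bob $8,400 > Vikram $4,300.
Vera is the highest bidder, so Vera wins.
Under the third-price rule, the price is the third-highest bid: $41,100.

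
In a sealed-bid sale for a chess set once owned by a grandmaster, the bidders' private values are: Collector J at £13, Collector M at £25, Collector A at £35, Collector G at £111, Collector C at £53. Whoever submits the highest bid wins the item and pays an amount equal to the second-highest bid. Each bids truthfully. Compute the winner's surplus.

£58

Ranking the bids: Collector G £111 > Collector C £53 > Collector A £35 > Collector M £25 > Collector J £13.
Collector G wins with the top bid and pays the second-highest, £53.
Surplus = £111 − £53 = £58.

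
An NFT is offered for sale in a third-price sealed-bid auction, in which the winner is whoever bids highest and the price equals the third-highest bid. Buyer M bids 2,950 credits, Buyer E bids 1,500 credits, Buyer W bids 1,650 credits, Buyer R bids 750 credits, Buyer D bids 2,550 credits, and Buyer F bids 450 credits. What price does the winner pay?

Sorted high to low: Buyer M 2,950 credits, then Buyer D 2,550 credits, then Buyer W 1,650 credits, then Buyer E 1,500 credits, then Buyer R 750 credits, then Buyer F 450 credits.
Buyer M is the highest bidder, so Buyer M wins.
Under the third-price rule, the price is the third-highest bid: 1,650 credits.

Price paid: 1,650 credits.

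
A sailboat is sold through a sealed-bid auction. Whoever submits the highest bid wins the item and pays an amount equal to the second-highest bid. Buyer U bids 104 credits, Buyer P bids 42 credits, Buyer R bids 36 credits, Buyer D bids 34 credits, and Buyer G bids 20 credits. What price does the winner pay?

42 credits

Bids in descending order: Buyer U 104 credits > Buyer P 42 credits > Buyer R 36 credits > Buyer D 34 credits > Buyer G 20 credits.
Buyer U has the highest bid, so Buyer U wins.
The second-highest bid is 42 credits, so that is what Buyer U pays.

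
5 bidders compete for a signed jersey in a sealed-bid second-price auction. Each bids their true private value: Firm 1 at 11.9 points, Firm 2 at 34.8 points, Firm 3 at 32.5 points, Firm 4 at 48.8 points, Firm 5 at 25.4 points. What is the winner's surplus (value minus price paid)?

14.0 points

Ordered from highest: Firm 4 48.8 points; Firm 2 34.8 points; Firm 3 32.5 points; Firm 5 25.4 points; Firm 1 11.9 points.
Firm 4 wins with the top bid and pays the second-highest, 34.8 points.
Surplus = 48.8 points − 34.8 points = 14.0 points.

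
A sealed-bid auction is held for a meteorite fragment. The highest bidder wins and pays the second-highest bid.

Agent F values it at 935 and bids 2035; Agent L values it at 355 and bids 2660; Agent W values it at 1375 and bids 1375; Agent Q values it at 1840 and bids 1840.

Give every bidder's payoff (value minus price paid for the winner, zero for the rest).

Agent F 0, Agent L -1680, Agent W 0, Agent Q 0.

Bids in descending order: Agent L 2660; Agent F 2035; Agent Q 1840; Agent W 1375.
Agent L has the top bid and wins; the price is the second-highest bid, 2035.
Agent L's payoff = 355 − 2035 = -1680. All other bidders lose, so their payoff is 0.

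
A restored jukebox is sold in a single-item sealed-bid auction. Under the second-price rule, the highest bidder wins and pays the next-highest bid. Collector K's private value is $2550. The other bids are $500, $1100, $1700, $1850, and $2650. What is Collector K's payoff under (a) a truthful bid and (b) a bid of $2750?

The highest competing bid is $2650.
Bidding truthfully at $2550: the top bid is $2650 (a rival), so Collector K loses. Payoff = $0.
Bidding $2750: Collector K has the top bid, wins, and pays the second-highest bid $2650. Payoff = $2550 − $2650 = -$100.
This is the dominant-strategy logic: truthful bidding weakly beats any alternative.

Truthful: $0; alternative: -$100.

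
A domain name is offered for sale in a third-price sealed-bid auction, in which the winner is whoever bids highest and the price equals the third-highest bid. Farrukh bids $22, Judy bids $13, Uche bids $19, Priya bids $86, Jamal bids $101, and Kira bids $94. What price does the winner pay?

The winner pays $86.

Bids in descending order: Jamal $101; Kira $94; Priya $86; Farrukh $22; Uche $19; Judy $13.
Jamal is the highest bidder, so Jamal wins.
Under the third-price rule, the price is the third-highest bid: $86.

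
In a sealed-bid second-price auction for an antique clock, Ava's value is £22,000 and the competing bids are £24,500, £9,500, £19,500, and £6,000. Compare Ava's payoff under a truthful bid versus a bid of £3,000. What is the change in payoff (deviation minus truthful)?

Payoff change: £0.

The highest competing bid is £24,500.
Bidding truthfully at £22,000: the top bid is £24,500 (a rival), so Ava loses. Payoff = £0.
Bidding £3,000: the top bid is £24,500 (a rival), so Ava loses. Payoff = £0.
Change = £0 − £0 = £0.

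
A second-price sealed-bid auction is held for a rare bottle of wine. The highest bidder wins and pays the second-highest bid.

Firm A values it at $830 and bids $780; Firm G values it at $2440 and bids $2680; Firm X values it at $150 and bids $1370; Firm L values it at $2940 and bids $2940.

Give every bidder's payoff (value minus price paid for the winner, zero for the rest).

Bids in descending order: Firm L $2940; Firm G $2680; Firm X $1370; Firm A $780.
Firm L has the top bid and wins; the price is the second-highest bid, $2680.
Firm L's payoff = $2940 − $2680 = $260. All other bidders lose, so their payoff is 0.

Firm A $0, Firm G $0, Firm X $0, Firm L $260.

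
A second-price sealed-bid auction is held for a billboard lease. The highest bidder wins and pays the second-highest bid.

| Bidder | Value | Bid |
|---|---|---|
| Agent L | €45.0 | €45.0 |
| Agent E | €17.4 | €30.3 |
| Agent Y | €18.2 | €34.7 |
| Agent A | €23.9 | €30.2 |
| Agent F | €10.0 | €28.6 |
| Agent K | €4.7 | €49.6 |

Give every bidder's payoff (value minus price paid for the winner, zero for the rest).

Ordered from highest: Agent K €49.6; Agent L €45.0; Agent Y €34.7; Agent E €30.3; Agent A €30.2; Agent F €28.6.
Agent K has the top bid and wins; the price is the second-highest bid, €45.0.
Agent K's payoff = €4.7 − €45.0 = -€40.3. All other bidders lose, so their payoff is 0.

Agent L €0.0, Agent E €0.0, Agent Y €0.0, Agent A €0.0, Agent F €0.0, Agent K -€40.3.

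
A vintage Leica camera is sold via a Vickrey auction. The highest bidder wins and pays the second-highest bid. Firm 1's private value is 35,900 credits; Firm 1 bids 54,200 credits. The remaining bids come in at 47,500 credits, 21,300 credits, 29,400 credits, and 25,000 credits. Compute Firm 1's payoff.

The bidder's payoff: -11,600 credits.

Highest competing bid: 47,500 credits.
Firm 1's bid 54,200 credits is the highest overall, so Firm 1 wins and pays the second-highest bid, 47,500 credits.
Payoff = value − price = 35,900 credits − 47,500 credits = -11,600 credits.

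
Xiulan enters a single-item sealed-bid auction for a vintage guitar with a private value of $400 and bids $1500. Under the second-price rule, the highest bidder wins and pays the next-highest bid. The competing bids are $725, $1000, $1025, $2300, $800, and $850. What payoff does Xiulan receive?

Highest competing bid: $2300.
Xiulan's bid $1500 is not the highest, so Xiulan loses, pays nothing, and earns zero payoff.

Xiulan's payoff: $0.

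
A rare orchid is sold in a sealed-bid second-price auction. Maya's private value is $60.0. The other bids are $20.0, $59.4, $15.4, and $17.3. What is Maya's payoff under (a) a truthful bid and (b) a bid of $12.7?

The highest competing bid is $59.4.
Bidding truthfully at $60.0: Maya has the top bid, wins, and pays the second-highest bid $59.4. Payoff = $60.0 − $59.4 = $0.6.
Bidding $12.7: the top bid is $59.4 (a rival), so Maya loses. Payoff = $0.0.
This is the dominant-strategy logic: truthful bidding weakly beats any alternative.

Truthful: $0.6; alternative: $0.0.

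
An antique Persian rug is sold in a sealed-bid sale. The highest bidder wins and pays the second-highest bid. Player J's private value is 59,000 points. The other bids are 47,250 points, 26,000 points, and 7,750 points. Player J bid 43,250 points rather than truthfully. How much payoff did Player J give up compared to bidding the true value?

Payoff forgone: 11,750 points.

The highest competing bid is 47,250 points.
Bidding truthfully at 59,000 points: Player J has the top bid, wins, and pays the second-highest bid 47,250 points. Payoff = 59,000 points − 47,250 points = 11,750 points.
Bidding 43,250 points: the top bid is 47,250 points (a rival), so Player J loses. Payoff = 0 points.
Regret = truthful payoff − actual payoff = 11,750 points − 0 points = 11,750 points.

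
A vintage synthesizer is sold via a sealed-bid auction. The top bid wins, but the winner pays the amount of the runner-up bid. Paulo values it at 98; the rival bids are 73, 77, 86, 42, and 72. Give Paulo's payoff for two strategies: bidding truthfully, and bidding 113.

(a) 12  (b) 12

The highest competing bid is 86.
Bidding truthfully at 98: Paulo has the top bid, wins, and pays the second-highest bid 86. Payoff = 98 − 86 = 12.
Bidding 113: Paulo has the top bid, wins, and pays the second-highest bid 86. Payoff = 98 − 86 = 12.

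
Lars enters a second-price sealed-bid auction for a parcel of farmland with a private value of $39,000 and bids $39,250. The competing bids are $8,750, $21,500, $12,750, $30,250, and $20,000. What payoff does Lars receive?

Highest competing bid: $30,250.
Lars's bid $39,250 is the highest overall, so Lars wins and pays the second-highest bid, $30,250.
Payoff = value − price = $39,000 − $30,250 = $8,750.

$8,750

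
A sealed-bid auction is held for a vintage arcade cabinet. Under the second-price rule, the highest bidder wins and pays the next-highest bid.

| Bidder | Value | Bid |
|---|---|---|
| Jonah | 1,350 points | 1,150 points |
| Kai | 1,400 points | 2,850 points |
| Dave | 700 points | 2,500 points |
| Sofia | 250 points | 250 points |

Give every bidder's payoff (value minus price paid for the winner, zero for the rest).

Sorted high to low: Kai 2,850 points > Dave 2,500 points > Jonah 1,150 points > Sofia 250 points.
Kai has the top bid and wins; the price is the second-highest bid, 2,500 points.
Kai's payoff = 1,400 points − 2,500 points = -1,100 points. All other bidders lose, so their payoff is 0.

Jonah 0 points, Kai -1,100 points, Dave 0 points, Sofia 0 points.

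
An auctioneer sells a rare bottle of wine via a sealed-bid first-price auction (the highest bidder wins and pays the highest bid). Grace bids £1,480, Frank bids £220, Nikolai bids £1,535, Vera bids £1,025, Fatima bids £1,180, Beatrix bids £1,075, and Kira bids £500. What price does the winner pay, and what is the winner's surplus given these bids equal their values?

Bids in descending order: Nikolai £1,535 > Grace £1,480 > Fatima £1,180 > Beatrix £1,075 > Vera £1,025 > Kira £500 > Frank £220.
Nikolai is the highest bidder, so Nikolai wins.
Under the first-price rule, the price is the highest bid: £1,535.
Surplus = £1,535 − £1,535 = £0.

The winner pays £1,535 for a surplus of £0.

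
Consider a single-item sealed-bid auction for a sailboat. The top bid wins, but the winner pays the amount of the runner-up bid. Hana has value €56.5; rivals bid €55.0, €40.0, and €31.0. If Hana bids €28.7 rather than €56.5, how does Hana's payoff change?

-€1.5

The highest competing bid is €55.0.
Bidding truthfully at €56.5: Hana has the top bid, wins, and pays the second-highest bid €55.0. Payoff = €56.5 − €55.0 = €1.5.
Bidding €28.7: the top bid is €55.0 (a rival), so Hana loses. Payoff = €0.0.
Change = €0.0 − €1.5 = -€1.5.
This is the dominant-strategy logic: truthful bidding weakly beats any alternative.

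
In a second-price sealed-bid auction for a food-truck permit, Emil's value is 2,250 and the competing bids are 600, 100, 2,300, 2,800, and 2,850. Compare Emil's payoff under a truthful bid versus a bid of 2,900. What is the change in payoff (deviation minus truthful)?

-600

The highest competing bid is 2,850.
Bidding truthfully at 2,250: the top bid is 2,850 (a rival), so Emil loses. Payoff = 0.
Bidding 2,900: Emil has the top bid, wins, and pays the second-highest bid 2,850. Payoff = 2,250 − 2,850 = -600.
Change = -600 − 0 = -600.
Deviating from a truthful bid can only lose payoff in a second-price auction — never gain.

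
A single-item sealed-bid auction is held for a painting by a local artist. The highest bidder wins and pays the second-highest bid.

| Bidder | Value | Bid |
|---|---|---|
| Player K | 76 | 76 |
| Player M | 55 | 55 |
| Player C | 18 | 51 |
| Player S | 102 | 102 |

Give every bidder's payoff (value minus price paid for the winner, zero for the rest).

Player K 0, Player M 0, Player C 0, Player S 26.

Bids in descending order: Player S 102, then Player K 76, then Player M 55, then Player C 51.
Player S has the top bid and wins; the price is the second-highest bid, 76.
Player S's payoff = 102 − 76 = 26. All other bidders lose, so their payoff is 0.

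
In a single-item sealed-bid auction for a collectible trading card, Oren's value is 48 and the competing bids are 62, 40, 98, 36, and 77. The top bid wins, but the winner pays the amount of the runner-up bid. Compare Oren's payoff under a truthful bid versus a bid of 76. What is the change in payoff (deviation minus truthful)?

Change in payoff: 0.

The highest competing bid is 98.
Bidding truthfully at 48: the top bid is 98 (a rival), so Oren loses. Payoff = 0.
Bidding 76: the top bid is 98 (a rival), so Oren loses. Payoff = 0.
Change = 0 − 0 = 0.
The bid only affects whether you win, not the price — here both bids land on the same side of the top rival bid, so the deviation is payoff-neutral.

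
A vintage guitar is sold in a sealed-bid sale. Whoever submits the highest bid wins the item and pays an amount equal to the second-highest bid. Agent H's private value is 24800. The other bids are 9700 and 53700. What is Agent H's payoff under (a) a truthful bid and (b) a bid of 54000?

(a) 0  (b) -28900

The highest competing bid is 53700.
Bidding truthfully at 24800: the top bid is 53700 (a rival), so Agent H loses. Payoff = 0.
Bidding 54000: Agent H has the top bid, wins, and pays the second-highest bid 53700. Payoff = 24800 − 53700 = -28900.
Deviating from a truthful bid can only lose payoff in a second-price auction — never gain.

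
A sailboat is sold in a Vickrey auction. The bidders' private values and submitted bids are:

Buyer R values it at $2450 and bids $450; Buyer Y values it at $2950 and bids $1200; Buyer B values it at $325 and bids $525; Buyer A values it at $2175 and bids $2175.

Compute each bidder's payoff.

Bids in descending order: Buyer A $2175 > Buyer Y $1200 > Buyer B $525 > Buyer R $450.
Buyer A has the top bid and wins; the price is the second-highest bid, $1200.
Buyer A's payoff = $2175 − $1200 = $975. All other bidders lose, so their payoff is 0.

Buyer R $0, Buyer Y $0, Buyer B $0, Buyer A $975.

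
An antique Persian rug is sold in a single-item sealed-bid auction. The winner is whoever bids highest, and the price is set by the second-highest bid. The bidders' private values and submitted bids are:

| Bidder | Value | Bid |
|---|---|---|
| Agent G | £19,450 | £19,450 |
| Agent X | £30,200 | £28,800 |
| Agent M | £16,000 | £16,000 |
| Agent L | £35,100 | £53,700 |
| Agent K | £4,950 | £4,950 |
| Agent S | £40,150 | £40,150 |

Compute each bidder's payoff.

Payoffs: Agent G £0, Agent X £0, Agent M £0, Agent L -£5,050, Agent K £0, Agent S £0.

Ordered from highest: Agent L £53,700; Agent S £40,150; Agent X £28,800; Agent G £19,450; Agent M £16,000; Agent K £4,950.
Agent L has the top bid and wins; the price is the second-highest bid, £40,150.
Agent L's payoff = £35,100 − £40,150 = -£5,050. All other bidders lose, so their payoff is 0.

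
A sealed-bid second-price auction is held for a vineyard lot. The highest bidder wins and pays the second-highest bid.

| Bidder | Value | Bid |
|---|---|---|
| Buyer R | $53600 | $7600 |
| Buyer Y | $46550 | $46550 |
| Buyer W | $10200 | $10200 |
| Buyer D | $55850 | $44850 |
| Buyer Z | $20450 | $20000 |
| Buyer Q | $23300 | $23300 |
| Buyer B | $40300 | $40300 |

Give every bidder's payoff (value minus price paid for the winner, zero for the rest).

Ordered from highest: Buyer Y $46550, then Buyer D $44850, then Buyer B $40300, then Buyer Q $23300, then Buyer Z $20000, then Buyer W $10200, then Buyer R $7600.
Buyer Y has the top bid and wins; the price is the second-highest bid, $44850.
Buyer Y's payoff = $46550 − $44850 = $1700. All other bidders lose, so their payoff is 0.

Payoffs: Buyer R $0, Buyer Y $1700, Buyer W $0, Buyer D $0, Buyer Z $0, Buyer Q $0, Buyer B $0.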